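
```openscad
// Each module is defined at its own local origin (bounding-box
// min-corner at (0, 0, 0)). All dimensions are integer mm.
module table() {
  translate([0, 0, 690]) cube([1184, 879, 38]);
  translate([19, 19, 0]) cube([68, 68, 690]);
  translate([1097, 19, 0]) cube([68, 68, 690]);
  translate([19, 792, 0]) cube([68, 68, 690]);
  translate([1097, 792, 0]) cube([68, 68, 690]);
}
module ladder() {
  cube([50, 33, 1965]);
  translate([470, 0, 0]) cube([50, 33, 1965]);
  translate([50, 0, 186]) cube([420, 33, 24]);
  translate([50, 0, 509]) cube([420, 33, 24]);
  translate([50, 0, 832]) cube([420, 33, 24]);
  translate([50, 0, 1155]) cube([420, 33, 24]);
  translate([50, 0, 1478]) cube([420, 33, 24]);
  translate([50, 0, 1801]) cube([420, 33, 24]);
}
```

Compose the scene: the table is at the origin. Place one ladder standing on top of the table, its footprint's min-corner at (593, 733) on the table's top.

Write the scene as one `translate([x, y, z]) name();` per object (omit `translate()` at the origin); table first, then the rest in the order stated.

table();
translate([593, 733, 728]) ladder();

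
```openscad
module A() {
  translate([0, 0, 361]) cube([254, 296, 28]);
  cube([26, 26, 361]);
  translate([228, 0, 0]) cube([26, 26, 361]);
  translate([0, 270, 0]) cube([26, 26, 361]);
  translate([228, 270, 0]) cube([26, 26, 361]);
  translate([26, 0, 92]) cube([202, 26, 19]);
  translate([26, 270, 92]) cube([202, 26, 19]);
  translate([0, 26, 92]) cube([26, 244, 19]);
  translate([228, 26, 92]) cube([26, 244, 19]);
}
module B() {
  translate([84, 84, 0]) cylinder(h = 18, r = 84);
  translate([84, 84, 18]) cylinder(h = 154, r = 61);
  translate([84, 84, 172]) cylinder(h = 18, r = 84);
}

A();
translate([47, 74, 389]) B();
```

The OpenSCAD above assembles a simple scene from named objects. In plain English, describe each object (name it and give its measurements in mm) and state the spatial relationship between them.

A is a four-legged stool. The seat is a 254×296×28 mm slab whose top surface is at z = 389 mm; four square legs, each 26×26 mm in cross-section, run from the floor (z = 0) to the underside of the seat, each flush with a corner of the seat. Four stretchers, 26 mm wide and 19 mm tall, connect adjacent legs with their undersides at z = 92 mm, each running between the inner faces of the legs it joins and aligned with the legs' outer faces on the other axis.

B is a spool: two coaxial disc flanges of radius 84 mm and thickness 18 mm, joined by a core cylinder of radius 61 mm and height 154 mm. The lower flange rests on z = 0 and the three cylinders share a vertical axis.

The spool is on top of the stool.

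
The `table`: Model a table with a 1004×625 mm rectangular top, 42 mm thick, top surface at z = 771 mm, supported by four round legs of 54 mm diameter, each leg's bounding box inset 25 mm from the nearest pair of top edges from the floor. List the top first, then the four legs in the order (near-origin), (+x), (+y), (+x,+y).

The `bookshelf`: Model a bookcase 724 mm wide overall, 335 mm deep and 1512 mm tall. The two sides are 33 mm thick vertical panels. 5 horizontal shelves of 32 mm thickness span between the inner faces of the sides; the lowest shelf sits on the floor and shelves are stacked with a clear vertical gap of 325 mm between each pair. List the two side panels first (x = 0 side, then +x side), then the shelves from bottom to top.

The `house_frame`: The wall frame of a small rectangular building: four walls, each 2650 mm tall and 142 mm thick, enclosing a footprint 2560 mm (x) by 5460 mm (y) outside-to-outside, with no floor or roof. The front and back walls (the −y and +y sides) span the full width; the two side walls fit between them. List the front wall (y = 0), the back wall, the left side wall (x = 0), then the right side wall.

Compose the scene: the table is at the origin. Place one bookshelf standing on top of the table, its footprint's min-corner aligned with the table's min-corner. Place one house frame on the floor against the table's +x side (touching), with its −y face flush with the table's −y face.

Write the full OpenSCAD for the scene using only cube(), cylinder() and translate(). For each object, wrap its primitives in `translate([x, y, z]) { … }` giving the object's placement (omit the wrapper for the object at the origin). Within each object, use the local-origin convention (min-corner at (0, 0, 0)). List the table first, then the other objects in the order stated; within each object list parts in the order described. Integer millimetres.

translate([0, 0, 729]) cube([1004, 625, 42]);
translate([52, 52, 0]) cylinder(h = 729, r = 27);
translate([952, 52, 0]) cylinder(h = 729, r = 27);
translate([52, 573, 0]) cylinder(h = 729, r = 27);
translate([952, 573, 0]) cylinder(h = 729, r = 27);
translate([0, 0, 771]) {
  cube([33, 335, 1512]);
  translate([691, 0, 0]) cube([33, 335, 1512]);
  translate([33, 0, 0]) cube([658, 335, 32]);
  translate([33, 0, 357]) cube([658, 335, 32]);
  translate([33, 0, 714]) cube([658, 335, 32]);
  translate([33, 0, 1071]) cube([658, 335, 32]);
  translate([33, 0, 1428]) cube([658, 335, 32]);
}
translate([1004, 0, 0]) {
  cube([2560, 142, 2650]);
  translate([0, 5318, 0]) cube([2560, 142, 2650]);
  translate([0, 142, 0]) cube([142, 5176, 2650]);
  translate([2418, 142, 0]) cube([142, 5176, 2650]);
}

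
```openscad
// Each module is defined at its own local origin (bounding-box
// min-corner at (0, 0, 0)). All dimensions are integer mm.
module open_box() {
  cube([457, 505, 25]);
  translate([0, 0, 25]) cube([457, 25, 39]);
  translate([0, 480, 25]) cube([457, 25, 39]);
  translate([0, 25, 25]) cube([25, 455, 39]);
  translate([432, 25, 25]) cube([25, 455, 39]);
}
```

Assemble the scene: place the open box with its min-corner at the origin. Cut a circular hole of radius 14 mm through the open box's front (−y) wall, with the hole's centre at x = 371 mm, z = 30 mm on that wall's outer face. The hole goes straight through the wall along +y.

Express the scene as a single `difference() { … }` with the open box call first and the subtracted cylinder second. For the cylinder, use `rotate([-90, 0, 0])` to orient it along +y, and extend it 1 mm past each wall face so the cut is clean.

difference() {
  open_box();
  translate([371, -1, 30]) rotate([-90, 0, 0]) cylinder(h = 27, r = 14);
}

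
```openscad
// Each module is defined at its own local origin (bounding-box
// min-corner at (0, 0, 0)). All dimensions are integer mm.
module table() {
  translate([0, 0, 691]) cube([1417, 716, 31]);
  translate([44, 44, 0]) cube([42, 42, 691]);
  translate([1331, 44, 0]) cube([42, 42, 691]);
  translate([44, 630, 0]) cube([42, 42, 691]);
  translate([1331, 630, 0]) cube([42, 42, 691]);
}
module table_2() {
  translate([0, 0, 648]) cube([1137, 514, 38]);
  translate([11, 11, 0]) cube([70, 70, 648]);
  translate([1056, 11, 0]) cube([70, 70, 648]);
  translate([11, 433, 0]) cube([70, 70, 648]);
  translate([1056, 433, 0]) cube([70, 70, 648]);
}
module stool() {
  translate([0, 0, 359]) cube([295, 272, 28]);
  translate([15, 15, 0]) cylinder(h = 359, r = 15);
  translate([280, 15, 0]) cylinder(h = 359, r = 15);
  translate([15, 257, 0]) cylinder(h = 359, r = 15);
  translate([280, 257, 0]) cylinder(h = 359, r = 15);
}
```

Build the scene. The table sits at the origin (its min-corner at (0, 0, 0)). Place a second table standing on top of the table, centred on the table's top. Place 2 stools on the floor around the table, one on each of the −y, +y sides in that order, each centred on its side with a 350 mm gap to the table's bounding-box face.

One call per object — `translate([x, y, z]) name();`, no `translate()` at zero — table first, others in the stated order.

table();
translate([140, 101, 722]) table_2();
translate([561, -622, 0]) stool();
translate([561, 1066, 0]) stool();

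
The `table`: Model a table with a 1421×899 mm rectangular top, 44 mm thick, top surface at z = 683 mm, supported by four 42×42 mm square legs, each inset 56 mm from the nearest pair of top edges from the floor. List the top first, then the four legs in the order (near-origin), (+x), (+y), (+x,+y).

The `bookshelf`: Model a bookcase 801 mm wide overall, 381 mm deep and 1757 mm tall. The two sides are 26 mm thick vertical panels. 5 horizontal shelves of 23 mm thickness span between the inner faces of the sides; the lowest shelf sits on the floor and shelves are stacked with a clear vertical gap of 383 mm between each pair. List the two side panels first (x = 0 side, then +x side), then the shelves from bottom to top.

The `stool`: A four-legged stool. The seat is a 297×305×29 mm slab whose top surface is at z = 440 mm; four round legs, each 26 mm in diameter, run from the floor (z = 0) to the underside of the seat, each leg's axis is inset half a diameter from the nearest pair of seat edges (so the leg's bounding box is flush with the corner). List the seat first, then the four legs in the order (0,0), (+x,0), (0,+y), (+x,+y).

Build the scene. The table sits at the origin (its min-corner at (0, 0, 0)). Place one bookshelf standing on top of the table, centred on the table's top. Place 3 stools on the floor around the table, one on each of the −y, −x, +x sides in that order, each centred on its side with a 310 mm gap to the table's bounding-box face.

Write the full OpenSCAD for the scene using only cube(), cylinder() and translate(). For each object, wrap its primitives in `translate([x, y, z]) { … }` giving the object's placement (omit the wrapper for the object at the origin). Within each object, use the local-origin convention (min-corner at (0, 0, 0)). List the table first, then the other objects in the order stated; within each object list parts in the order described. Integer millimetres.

translate([0, 0, 639]) cube([1421, 899, 44]);
translate([56, 56, 0]) cube([42, 42, 639]);
translate([1323, 56, 0]) cube([42, 42, 639]);
translate([56, 801, 0]) cube([42, 42, 639]);
translate([1323, 801, 0]) cube([42, 42, 639]);
translate([310, 259, 683]) {
  cube([26, 381, 1757]);
  translate([775, 0, 0]) cube([26, 381, 1757]);
  translate([26, 0, 0]) cube([749, 381, 23]);
  translate([26, 0, 406]) cube([749, 381, 23]);
  translate([26, 0, 812]) cube([749, 381, 23]);
  translate([26, 0, 1218]) cube([749, 381, 23]);
  translate([26, 0, 1624]) cube([749, 381, 23]);
}
translate([562, -615, 0]) {
  translate([0, 0, 411]) cube([297, 305, 29]);
  translate([13, 13, 0]) cylinder(h = 411, r = 13);
  translate([284, 13, 0]) cylinder(h = 411, r = 13);
  translate([13, 292, 0]) cylinder(h = 411, r = 13);
  translate([284, 292, 0]) cylinder(h = 411, r = 13);
}
translate([-607, 297, 0]) {
  translate([0, 0, 411]) cube([297, 305, 29]);
  translate([13, 13, 0]) cylinder(h = 411, r = 13);
  translate([284, 13, 0]) cylinder(h = 411, r = 13);
  translate([13, 292, 0]) cylinder(h = 411, r = 13);
  translate([284, 292, 0]) cylinder(h = 411, r = 13);
}
translate([1731, 297, 0]) {
  translate([0, 0, 411]) cube([297, 305, 29]);
  translate([13, 13, 0]) cylinder(h = 411, r = 13);
  translate([284, 13, 0]) cylinder(h = 411, r = 13);
  translate([13, 292, 0]) cylinder(h = 411, r = 13);
  translate([284, 292, 0]) cylinder(h = 411, r = 13);
}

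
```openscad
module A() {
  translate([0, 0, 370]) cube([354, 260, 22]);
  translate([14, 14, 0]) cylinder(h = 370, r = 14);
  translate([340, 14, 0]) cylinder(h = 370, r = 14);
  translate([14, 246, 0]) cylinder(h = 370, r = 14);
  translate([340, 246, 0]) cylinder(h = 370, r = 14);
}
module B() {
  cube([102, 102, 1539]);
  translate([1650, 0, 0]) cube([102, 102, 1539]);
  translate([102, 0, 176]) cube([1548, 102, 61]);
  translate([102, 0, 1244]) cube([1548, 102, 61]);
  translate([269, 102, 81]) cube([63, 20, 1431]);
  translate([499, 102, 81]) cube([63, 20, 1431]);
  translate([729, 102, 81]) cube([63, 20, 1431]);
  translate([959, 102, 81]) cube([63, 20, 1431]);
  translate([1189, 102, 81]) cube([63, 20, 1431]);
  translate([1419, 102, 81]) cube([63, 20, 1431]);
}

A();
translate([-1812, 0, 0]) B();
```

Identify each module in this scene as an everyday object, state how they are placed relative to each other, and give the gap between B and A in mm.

The fence section's nearest face is 60 mm from the stool's −x face.

A is a stool. B is a fence section. The fence section is on the floor beside the stool on its −x side. The gap between the fence section and the stool is 60 mm.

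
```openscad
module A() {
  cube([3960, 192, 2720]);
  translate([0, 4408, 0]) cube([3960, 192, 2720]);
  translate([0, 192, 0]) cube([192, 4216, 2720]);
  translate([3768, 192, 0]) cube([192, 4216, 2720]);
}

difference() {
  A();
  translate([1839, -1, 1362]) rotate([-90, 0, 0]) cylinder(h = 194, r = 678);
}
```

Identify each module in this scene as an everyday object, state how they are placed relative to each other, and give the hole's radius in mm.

A is a house frame. The house frame has a circular hole through its front wall. The hole's radius is 678 mm.

The subtracted cylinder has r = 678 mm.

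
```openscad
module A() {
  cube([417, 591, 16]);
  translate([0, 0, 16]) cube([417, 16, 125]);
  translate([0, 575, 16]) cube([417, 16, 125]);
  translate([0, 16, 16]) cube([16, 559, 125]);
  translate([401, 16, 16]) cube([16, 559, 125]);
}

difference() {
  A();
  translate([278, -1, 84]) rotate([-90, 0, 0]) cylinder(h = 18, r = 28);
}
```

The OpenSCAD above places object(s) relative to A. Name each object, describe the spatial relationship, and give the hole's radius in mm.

The subtracted cylinder has r = 28 mm.

A is an open box. The open box has a circular hole through its front wall. The hole's radius is 28 mm.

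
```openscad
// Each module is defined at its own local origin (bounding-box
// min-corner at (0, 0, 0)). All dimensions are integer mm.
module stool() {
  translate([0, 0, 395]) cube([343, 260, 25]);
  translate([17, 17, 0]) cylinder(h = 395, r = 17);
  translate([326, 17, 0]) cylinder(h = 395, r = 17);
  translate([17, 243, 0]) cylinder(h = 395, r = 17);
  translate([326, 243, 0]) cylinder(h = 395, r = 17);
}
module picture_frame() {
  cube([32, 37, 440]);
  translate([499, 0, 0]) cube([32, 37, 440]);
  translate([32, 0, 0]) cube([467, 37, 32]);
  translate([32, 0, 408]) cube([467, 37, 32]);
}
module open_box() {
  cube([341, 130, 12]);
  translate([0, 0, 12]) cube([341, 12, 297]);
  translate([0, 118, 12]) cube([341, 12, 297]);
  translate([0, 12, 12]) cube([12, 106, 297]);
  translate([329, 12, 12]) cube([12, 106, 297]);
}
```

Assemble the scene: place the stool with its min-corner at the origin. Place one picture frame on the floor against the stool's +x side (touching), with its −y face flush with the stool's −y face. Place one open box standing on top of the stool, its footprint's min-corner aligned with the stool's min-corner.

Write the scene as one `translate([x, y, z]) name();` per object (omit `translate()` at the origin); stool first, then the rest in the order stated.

stool();
translate([343, 0, 0]) picture_frame();
translate([0, 0, 420]) open_box();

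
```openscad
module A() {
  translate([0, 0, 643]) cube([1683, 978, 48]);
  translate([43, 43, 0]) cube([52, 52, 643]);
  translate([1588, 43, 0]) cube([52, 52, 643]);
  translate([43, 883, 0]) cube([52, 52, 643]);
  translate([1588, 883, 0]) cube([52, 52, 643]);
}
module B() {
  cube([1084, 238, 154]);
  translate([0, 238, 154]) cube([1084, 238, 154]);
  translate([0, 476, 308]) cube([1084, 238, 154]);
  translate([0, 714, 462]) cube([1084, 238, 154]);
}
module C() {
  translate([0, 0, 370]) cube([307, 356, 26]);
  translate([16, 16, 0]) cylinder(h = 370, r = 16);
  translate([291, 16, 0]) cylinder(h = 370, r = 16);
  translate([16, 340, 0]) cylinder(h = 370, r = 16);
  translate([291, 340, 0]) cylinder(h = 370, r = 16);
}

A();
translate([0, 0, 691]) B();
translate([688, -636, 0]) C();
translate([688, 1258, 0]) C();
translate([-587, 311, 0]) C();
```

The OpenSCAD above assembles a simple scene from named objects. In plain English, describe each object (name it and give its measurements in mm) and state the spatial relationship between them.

A is a rectangular dining table. The top is 1683×978×48 mm with its upper surface at z = 691 mm. It stands on four 52×52 mm square legs, each inset 43 mm from the nearest pair of top edges, running from the floor to the underside of the top.

B is a run of 4 identical solid stair steps. Each tread is 1084×238 mm and each step block is 154 mm high. Step 1 rests on the floor; step k is offset from step 1 by (k−1)×238 mm in y and (k−1)×154 mm in z.

C is a simple wooden stool: a rectangular seat 307 mm (x) by 356 mm (y), 26 mm thick, top face at z = 396 mm, on four round legs, each 32 mm in diameter. The legs rest on z = 0, each leg's axis is inset half a diameter from the nearest pair of seat edges (so the leg's bounding box is flush with the corner).

The staircase is on top of the table. Three stools sit around the table at the −y, +y, −x sides.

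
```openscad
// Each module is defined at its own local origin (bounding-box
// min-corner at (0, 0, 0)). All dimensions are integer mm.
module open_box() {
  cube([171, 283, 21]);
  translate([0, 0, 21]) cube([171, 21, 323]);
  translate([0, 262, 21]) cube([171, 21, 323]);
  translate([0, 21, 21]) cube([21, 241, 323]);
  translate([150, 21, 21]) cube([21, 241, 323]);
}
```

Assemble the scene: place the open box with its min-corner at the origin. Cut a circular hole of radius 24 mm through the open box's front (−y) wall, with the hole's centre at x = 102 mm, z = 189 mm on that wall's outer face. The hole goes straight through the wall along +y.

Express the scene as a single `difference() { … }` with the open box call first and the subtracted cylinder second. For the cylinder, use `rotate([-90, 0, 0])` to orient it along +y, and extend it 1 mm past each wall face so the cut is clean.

difference() {
  open_box();
  translate([102, -1, 189]) rotate([-90, 0, 0]) cylinder(h = 23, r = 24);
}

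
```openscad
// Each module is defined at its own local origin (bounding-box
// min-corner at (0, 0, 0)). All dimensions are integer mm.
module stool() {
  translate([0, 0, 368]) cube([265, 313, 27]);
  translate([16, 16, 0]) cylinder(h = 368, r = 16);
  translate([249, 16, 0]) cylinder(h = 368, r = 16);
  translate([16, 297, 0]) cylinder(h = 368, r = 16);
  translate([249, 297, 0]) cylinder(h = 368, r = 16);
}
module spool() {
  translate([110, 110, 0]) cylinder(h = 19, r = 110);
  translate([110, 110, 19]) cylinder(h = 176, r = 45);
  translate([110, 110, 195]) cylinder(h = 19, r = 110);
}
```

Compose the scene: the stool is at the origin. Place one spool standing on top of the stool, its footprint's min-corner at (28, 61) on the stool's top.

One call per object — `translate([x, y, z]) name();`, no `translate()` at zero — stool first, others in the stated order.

stool();
translate([28, 61, 395]) spool();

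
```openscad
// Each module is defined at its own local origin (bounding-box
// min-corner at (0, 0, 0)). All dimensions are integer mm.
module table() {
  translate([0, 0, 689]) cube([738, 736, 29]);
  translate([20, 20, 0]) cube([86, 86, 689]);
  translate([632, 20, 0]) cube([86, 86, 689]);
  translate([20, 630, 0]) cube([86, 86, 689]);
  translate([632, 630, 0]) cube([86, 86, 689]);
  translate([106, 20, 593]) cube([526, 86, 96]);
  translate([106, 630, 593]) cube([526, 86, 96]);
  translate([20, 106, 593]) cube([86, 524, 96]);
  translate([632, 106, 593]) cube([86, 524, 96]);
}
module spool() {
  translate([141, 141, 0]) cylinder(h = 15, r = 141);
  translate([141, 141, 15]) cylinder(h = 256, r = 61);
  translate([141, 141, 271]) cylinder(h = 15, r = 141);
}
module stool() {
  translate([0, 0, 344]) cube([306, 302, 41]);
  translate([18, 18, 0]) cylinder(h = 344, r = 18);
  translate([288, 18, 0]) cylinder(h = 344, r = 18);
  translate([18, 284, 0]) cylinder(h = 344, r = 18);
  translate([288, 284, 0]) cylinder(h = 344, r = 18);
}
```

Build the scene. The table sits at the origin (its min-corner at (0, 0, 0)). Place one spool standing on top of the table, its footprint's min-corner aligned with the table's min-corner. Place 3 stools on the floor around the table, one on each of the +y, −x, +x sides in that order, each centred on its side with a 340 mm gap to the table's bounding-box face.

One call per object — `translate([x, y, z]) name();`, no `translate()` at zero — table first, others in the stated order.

table();
translate([0, 0, 718]) spool();
translate([216, 1076, 0]) stool();
translate([-646, 217, 0]) stool();
translate([1078, 217, 0]) stool();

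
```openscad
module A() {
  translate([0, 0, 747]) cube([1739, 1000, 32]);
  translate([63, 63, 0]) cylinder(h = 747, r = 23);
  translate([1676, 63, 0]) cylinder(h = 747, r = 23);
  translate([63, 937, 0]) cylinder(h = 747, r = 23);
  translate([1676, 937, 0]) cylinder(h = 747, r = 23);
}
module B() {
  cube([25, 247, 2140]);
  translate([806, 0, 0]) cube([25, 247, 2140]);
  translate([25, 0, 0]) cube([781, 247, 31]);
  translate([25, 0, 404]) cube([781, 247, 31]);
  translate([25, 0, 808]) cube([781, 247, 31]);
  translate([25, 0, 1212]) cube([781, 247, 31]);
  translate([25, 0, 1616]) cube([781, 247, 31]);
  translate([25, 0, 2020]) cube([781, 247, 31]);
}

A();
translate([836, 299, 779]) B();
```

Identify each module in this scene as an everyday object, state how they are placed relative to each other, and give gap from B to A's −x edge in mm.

A is a table. B is a bookshelf. The bookshelf is on top of the table. The gap from the bookshelf to the table's −x edge is 836 mm.

The bookshelf's min-x is at 836; the table's min-x is 0; gap = 836 mm.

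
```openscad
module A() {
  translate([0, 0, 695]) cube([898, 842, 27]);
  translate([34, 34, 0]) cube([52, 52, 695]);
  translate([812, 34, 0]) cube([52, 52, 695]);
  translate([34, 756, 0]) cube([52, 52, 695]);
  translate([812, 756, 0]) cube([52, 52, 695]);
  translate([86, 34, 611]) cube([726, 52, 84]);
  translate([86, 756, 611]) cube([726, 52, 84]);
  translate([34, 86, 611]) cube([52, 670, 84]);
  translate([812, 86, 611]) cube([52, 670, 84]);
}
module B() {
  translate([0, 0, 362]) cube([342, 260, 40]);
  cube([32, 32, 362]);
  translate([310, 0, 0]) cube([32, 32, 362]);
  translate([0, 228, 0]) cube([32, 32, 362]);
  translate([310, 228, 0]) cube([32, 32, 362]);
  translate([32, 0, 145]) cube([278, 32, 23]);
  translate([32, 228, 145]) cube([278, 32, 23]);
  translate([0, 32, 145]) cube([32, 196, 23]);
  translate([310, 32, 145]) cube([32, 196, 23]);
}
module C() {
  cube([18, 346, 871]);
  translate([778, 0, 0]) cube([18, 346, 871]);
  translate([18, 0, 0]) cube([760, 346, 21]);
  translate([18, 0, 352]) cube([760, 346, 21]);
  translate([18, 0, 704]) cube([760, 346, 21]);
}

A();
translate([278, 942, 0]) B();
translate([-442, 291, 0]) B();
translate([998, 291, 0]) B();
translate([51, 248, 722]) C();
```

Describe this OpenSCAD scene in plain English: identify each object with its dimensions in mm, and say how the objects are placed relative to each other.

A is a table: top 898 mm (x) × 842 mm (y), 27 mm thick, upper face at z = 722 mm, on four 52×52 mm square legs, each inset 34 mm from the nearest pair of top edges, running from z = 0 to the bottom of the top. Four apron rails, 52 mm thick and 84 mm tall, run between adjacent legs with their top edges flush with the underside of the top and their outer faces flush with the legs' outer faces.

B is a four-legged stool. The seat is a 342×260×40 mm slab whose top surface is at z = 402 mm; four square legs, each 32×32 mm in cross-section, run from the floor (z = 0) to the underside of the seat, each flush with a corner of the seat. Four stretchers, 32 mm wide and 23 mm tall, connect adjacent legs with their undersides at z = 145 mm, each running between the inner faces of the legs it joins and aligned with the legs' outer faces on the other axis.

C is an open bookshelf. Two side panels, each 18 mm thick, 346 mm deep and 871 mm tall, stand 796 mm apart (outside-to-outside). Between them sit 3 shelves, each 21 mm thick and 346 mm deep, spanning the full gap between the sides. The bottom shelf rests on the floor (its underside at z = 0) and the clear gap between one shelf's top and the next shelf's underside is 331 mm.

Three stools sit around the table at the +y, −x, +x sides. The bookshelf is on top of the table, centred.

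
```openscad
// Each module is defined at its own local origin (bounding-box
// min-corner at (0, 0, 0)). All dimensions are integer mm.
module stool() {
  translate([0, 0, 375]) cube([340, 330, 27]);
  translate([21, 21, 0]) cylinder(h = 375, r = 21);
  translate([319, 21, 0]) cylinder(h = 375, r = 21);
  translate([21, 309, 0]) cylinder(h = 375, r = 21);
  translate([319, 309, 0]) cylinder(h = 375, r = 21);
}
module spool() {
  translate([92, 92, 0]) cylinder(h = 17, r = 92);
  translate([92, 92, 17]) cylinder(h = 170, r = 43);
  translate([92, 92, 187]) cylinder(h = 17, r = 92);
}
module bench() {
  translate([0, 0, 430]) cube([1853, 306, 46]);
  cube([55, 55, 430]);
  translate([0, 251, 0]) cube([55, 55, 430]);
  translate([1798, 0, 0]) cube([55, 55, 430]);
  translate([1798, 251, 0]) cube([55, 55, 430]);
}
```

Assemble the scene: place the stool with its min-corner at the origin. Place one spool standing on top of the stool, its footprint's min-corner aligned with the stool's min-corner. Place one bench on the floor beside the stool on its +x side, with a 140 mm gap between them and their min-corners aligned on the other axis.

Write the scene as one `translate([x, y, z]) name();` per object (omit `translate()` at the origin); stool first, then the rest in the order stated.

stool();
translate([0, 0, 402]) spool();
translate([480, 0, 0]) bench();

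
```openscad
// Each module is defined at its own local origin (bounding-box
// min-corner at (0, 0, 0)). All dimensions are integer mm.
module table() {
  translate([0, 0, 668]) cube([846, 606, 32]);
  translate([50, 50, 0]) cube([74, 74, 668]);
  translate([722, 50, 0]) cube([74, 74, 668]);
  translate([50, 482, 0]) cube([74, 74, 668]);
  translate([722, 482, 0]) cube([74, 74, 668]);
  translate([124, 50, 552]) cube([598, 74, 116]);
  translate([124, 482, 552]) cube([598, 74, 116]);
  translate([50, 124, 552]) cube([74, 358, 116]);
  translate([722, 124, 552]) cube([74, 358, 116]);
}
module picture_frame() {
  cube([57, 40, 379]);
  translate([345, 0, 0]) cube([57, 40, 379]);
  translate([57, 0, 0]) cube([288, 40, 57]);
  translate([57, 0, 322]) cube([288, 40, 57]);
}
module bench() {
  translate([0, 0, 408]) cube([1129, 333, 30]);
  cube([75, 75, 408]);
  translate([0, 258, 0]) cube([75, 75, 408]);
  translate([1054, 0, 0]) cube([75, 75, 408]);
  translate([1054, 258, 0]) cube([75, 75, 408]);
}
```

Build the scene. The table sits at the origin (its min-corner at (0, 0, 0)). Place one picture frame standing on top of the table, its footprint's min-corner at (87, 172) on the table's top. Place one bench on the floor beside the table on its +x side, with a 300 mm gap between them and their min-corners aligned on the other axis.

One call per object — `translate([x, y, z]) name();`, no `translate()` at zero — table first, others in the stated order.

table();
translate([87, 172, 700]) picture_frame();
translate([1146, 0, 0]) bench();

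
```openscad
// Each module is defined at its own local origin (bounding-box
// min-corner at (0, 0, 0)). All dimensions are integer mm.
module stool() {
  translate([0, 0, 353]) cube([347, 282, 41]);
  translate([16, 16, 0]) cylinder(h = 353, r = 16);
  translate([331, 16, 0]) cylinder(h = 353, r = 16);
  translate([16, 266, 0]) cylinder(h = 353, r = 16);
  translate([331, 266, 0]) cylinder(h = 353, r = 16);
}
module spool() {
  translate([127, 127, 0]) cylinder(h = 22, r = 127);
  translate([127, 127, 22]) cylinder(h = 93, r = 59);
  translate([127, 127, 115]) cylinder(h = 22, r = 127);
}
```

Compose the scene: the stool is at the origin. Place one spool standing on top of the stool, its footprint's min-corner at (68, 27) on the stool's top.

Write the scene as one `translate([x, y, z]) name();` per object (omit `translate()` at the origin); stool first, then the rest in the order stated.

stool();
translate([68, 27, 394]) spool();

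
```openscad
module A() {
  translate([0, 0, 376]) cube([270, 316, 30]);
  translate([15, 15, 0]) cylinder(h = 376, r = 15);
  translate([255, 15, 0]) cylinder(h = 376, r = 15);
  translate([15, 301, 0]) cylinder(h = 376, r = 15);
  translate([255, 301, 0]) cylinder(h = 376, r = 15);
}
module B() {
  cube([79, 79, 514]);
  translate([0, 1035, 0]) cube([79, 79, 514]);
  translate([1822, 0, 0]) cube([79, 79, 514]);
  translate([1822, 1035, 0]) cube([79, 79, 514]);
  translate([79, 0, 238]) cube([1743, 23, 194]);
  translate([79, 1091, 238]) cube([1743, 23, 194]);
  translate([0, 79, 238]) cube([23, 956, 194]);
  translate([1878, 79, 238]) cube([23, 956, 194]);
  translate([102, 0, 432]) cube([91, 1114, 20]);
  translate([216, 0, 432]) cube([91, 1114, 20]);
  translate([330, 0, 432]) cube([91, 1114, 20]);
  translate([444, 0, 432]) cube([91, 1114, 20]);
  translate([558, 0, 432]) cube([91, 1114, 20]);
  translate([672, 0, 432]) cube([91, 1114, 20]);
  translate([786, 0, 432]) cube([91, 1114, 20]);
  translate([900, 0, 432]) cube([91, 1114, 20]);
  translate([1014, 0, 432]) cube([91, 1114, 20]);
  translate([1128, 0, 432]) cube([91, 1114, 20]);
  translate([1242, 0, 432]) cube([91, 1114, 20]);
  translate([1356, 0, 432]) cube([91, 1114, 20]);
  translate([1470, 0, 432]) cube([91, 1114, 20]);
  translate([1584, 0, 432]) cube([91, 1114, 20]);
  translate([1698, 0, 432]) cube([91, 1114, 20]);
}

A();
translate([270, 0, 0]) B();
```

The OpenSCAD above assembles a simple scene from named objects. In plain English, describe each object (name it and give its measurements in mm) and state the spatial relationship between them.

A is a four-legged stool. The seat is a 270×316×30 mm slab whose top surface is at z = 406 mm; four round legs, each 30 mm in diameter, run from the floor (z = 0) to the underside of the seat, each leg's axis is inset half a diameter from the nearest pair of seat edges (so the leg's bounding box is flush with the corner).

B is a bed frame 1901 mm long (x) by 1114 mm wide (y). Four 79×79 mm corner posts, 514 mm tall, at the corners of the footprint. Four rails of 23 mm thickness and 194 mm height run between adjacent posts with their undersides at z = 238 mm, their outer faces flush with the outside of the frame (the two x-running rails run between the posts' inner faces; the two y-running rails run between the posts' inner faces). 15 slats, each 91 mm wide (x) and 20 mm thick, lie across the top of the two x-running rails, running the full 1114 mm width of the frame in y; the slats are evenly spaced along x between the inner faces of the end posts with equal gaps (rounded down to the nearest mm) at the −x end and between each pair — any rounding remainder accumulates at the +x end.

The bed frame is against the stool's +x side, with their −y faces flush.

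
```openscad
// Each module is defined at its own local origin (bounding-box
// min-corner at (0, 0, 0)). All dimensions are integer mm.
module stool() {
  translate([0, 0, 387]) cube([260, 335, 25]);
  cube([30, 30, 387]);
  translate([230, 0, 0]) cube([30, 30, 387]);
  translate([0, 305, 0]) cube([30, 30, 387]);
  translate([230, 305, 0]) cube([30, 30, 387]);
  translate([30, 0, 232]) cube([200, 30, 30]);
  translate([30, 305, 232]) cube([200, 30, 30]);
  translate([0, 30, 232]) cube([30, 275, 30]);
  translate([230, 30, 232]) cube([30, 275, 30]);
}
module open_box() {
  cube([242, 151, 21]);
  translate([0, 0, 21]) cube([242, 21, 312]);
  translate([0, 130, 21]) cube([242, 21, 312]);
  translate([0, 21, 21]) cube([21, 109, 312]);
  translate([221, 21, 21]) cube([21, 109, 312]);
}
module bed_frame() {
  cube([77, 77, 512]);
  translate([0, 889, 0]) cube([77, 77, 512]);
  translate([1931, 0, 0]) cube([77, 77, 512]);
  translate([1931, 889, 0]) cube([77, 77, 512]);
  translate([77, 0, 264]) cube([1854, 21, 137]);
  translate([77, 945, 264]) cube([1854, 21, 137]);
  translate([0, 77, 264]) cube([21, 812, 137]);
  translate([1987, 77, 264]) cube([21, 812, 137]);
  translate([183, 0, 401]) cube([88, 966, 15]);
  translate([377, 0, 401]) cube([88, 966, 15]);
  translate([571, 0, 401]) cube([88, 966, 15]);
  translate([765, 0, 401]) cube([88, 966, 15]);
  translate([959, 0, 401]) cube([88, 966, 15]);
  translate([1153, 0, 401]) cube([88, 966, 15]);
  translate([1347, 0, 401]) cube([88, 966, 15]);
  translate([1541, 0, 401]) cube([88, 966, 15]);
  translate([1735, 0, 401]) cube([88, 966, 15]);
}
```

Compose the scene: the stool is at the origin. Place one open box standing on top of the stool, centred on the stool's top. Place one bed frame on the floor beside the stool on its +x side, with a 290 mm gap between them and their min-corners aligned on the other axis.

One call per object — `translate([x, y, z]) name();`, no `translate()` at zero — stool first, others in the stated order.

stool();
translate([9, 92, 412]) open_box();
translate([550, 0, 0]) bed_frame();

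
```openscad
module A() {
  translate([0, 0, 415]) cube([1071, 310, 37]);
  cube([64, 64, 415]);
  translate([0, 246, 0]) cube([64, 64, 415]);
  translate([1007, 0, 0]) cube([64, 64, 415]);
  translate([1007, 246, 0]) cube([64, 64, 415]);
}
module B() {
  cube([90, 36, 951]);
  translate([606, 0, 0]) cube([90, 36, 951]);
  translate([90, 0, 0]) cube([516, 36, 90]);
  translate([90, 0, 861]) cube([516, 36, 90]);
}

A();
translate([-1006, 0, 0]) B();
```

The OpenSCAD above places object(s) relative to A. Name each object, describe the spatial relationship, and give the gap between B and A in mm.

A is a bench. B is a picture frame. The picture frame is on the floor beside the bench on its −x side. The gap between the picture frame and the bench is 310 mm.

The picture frame's nearest face is 310 mm from the bench's −x face.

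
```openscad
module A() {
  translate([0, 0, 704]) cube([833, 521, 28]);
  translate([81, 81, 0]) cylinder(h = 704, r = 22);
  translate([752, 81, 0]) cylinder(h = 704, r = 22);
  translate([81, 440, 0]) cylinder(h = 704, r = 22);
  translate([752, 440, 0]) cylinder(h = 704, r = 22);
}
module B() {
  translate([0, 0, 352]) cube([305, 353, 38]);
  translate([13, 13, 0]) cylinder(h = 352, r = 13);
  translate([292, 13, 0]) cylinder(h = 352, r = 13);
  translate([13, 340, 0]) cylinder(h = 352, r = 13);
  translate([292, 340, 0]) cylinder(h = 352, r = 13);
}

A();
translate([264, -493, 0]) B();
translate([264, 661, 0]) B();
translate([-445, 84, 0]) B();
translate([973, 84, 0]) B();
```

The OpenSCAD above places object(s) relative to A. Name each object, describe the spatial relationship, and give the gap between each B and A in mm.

A is a table. B is a stool. Four stools sit around the table at the −y, +y, −x, +x sides. The gap between each stool and the table is 140 mm.

Each stool's nearest face is 140 mm from the table's bounding box.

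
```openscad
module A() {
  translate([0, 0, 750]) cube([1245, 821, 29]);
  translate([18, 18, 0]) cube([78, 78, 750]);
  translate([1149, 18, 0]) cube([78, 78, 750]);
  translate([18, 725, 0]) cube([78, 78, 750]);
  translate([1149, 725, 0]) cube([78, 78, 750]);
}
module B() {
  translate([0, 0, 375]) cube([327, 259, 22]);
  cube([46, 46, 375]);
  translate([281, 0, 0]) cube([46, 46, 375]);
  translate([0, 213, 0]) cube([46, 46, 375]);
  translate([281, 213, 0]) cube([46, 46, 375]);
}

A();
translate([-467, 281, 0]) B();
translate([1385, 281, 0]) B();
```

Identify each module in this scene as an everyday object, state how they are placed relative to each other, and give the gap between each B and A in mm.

A is a table. B is a stool. Two stools sit around the table at the −x, +x sides. The gap between each stool and the table is 140 mm.

Each stool's nearest face is 140 mm from the table's bounding box.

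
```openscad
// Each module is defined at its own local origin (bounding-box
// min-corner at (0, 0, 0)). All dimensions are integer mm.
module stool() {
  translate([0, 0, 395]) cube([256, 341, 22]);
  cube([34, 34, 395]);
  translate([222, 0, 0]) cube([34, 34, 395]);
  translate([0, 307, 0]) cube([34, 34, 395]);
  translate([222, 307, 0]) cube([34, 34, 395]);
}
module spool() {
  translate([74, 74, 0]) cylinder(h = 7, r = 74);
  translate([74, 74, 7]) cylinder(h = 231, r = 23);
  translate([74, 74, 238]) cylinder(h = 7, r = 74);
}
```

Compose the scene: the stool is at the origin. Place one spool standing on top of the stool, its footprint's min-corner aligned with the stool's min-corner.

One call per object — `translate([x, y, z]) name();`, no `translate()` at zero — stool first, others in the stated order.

stool();
translate([0, 0, 417]) spool();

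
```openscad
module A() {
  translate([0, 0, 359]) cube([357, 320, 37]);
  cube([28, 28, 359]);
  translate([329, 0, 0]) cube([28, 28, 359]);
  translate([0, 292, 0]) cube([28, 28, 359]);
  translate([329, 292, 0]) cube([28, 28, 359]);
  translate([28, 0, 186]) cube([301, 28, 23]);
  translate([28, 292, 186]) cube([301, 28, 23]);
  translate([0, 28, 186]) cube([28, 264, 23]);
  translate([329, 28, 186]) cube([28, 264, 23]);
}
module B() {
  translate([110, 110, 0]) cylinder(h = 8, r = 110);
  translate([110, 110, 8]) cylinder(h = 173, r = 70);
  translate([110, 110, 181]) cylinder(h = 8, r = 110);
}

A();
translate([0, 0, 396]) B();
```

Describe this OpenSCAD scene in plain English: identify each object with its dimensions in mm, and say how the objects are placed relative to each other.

A is a four-legged stool. The seat is a 357×320×37 mm slab whose top surface is at z = 396 mm; four square legs, each 28×28 mm in cross-section, run from the floor (z = 0) to the underside of the seat, each flush with a corner of the seat. Four stretchers, 28 mm wide and 23 mm tall, connect adjacent legs with their undersides at z = 186 mm, each running between the inner faces of the legs it joins and aligned with the legs' outer faces on the other axis.

B is a spool: two coaxial disc flanges of radius 110 mm and thickness 8 mm, joined by a core cylinder of radius 70 mm and height 173 mm. The lower flange rests on z = 0 and the three cylinders share a vertical axis.

The spool is on top of the stool.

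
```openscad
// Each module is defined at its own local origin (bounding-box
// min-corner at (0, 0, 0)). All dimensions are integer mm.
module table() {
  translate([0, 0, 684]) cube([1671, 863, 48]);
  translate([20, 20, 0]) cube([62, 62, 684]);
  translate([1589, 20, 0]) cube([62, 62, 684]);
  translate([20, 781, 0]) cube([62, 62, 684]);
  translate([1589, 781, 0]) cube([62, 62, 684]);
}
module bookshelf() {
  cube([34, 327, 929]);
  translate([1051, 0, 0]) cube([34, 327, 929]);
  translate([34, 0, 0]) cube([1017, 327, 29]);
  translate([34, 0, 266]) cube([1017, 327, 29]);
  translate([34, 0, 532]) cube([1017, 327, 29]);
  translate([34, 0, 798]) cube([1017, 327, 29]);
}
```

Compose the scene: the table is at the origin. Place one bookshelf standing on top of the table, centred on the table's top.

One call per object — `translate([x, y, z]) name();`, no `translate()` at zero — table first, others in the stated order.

table();
translate([293, 268, 732]) bookshelf();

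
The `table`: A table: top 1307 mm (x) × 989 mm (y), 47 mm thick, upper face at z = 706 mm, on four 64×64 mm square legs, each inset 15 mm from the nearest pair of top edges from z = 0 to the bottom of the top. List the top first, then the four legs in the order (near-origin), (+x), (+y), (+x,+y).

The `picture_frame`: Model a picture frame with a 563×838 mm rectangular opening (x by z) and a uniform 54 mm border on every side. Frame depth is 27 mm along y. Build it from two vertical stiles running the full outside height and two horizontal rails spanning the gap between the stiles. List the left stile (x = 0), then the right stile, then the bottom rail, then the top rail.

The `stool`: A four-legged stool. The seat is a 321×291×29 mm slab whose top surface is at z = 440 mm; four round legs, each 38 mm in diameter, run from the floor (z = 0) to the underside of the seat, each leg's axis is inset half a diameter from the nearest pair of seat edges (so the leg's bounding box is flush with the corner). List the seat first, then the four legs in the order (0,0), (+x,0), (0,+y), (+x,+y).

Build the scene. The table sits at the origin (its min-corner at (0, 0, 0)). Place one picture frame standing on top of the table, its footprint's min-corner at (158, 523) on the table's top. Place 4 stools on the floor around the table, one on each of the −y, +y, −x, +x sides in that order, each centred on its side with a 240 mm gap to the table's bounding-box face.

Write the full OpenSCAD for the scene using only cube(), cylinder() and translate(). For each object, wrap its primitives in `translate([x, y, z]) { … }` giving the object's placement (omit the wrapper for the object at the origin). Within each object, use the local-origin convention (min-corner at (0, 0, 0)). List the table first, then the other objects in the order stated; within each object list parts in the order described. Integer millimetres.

translate([0, 0, 659]) cube([1307, 989, 47]);
translate([15, 15, 0]) cube([64, 64, 659]);
translate([1228, 15, 0]) cube([64, 64, 659]);
translate([15, 910, 0]) cube([64, 64, 659]);
translate([1228, 910, 0]) cube([64, 64, 659]);
translate([158, 523, 706]) {
  cube([54, 27, 946]);
  translate([617, 0, 0]) cube([54, 27, 946]);
  translate([54, 0, 0]) cube([563, 27, 54]);
  translate([54, 0, 892]) cube([563, 27, 54]);
}
translate([493, -531, 0]) {
  translate([0, 0, 411]) cube([321, 291, 29]);
  translate([19, 19, 0]) cylinder(h = 411, r = 19);
  translate([302, 19, 0]) cylinder(h = 411, r = 19);
  translate([19, 272, 0]) cylinder(h = 411, r = 19);
  translate([302, 272, 0]) cylinder(h = 411, r = 19);
}
translate([493, 1229, 0]) {
  translate([0, 0, 411]) cube([321, 291, 29]);
  translate([19, 19, 0]) cylinder(h = 411, r = 19);
  translate([302, 19, 0]) cylinder(h = 411, r = 19);
  translate([19, 272, 0]) cylinder(h = 411, r = 19);
  translate([302, 272, 0]) cylinder(h = 411, r = 19);
}
translate([-561, 349, 0]) {
  translate([0, 0, 411]) cube([321, 291, 29]);
  translate([19, 19, 0]) cylinder(h = 411, r = 19);
  translate([302, 19, 0]) cylinder(h = 411, r = 19);
  translate([19, 272, 0]) cylinder(h = 411, r = 19);
  translate([302, 272, 0]) cylinder(h = 411, r = 19);
}
translate([1547, 349, 0]) {
  translate([0, 0, 411]) cube([321, 291, 29]);
  translate([19, 19, 0]) cylinder(h = 411, r = 19);
  translate([302, 19, 0]) cylinder(h = 411, r = 19);
  translate([19, 272, 0]) cylinder(h = 411, r = 19);
  translate([302, 272, 0]) cylinder(h = 411, r = 19);
}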